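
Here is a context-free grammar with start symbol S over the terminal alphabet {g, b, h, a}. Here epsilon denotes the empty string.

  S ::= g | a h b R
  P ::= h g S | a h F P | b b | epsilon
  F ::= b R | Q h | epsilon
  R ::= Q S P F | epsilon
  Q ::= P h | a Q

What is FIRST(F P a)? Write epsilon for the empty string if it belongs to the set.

FIRST(S) = {a, g}
FIRST(P) = {epsilon, a, b, h}
FIRST(Q) = {a, b, h}  (via P h)
FIRST(F) = {epsilon, a, b, h}  (via Q h)
FIRST(R) = {epsilon, a, b, h}  (via Q S P F)
FIRST(F P a): take FIRST of each symbol in turn, carrying on past any symbol whose FIRST contains epsilon; result {a, b, h}.

{a, b, h}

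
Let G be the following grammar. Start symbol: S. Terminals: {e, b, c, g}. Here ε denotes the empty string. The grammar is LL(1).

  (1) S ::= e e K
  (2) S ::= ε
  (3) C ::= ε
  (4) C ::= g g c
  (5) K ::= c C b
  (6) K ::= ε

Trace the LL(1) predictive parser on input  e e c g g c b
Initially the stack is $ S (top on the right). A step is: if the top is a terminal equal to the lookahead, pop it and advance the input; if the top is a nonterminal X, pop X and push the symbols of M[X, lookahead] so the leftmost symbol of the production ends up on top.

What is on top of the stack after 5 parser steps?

step 1: stack=$ S  input=e e c g g c b $  — expand S ::= e e K
step 2: stack=$ K e e  input=e e c g g c b $  — match e
step 3: stack=$ K e  input=e c g g c b $  — match e
step 4: stack=$ K  input=c g g c b $  — expand K ::= c C b
step 5: stack=$ b C c  input=c g g c b $  — match c
Stack after step 5: $ b C (top = C).

C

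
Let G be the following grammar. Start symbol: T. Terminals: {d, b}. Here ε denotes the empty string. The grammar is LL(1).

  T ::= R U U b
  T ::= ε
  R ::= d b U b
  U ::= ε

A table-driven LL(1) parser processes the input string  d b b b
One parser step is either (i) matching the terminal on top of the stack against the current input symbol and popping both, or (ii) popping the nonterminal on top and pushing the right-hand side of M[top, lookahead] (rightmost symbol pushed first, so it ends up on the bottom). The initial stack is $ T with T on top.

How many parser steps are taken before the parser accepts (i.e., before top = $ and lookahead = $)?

step 1: stack=$ T  input=d b b b $  — expand T ::= R U U b
step 2: stack=$ b U U R  input=d b b b $  — expand R ::= d b U b
step 3: stack=$ b U U b U b d  input=d b b b $  — match d
step 4: stack=$ b U U b U b  input=b b b $  — match b
step 5: stack=$ b U U b U  input=b b $  — expand U ::= ε
step 6: stack=$ b U U b  input=b b $  — match b
step 7: stack=$ b U U  input=b $  — expand U ::= ε
step 8: stack=$ b U  input=b $  — expand U ::= ε
step 9: stack=$ b  input=b $  — match b
Accept reached after 9 steps.

9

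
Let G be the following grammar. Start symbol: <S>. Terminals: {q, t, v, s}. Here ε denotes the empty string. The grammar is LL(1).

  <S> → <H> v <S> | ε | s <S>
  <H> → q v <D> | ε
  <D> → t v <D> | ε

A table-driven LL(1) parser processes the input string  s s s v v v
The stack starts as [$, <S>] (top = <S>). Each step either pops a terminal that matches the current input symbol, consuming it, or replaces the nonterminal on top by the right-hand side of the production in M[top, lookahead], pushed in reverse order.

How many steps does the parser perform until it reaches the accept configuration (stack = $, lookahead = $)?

16

step 1: stack=$ <S>  input=s s s v v v $  — expand <S> → s <S>
step 2: stack=$ <S> s  input=s s s v v v $  — match s
step 3: stack=$ <S>  input=s s v v v $  — expand <S> → s <S>
step 4: stack=$ <S> s  input=s s v v v $  — match s
step 5: stack=$ <S>  input=s v v v $  — expand <S> → s <S>
step 6: stack=$ <S> s  input=s v v v $  — match s
step 7: stack=$ <S>  input=v v v $  — expand <S> → <H> v <S>
step 8: stack=$ <S> v <H>  input=v v v $  — expand <H> → ε
step 9: stack=$ <S> v  input=v v v $  — match v
step 10: stack=$ <S>  input=v v $  — expand <S> → <H> v <S>
step 11: stack=$ <S> v <H>  input=v v $  — expand <H> → ε
step 12: stack=$ <S> v  input=v v $  — match v
step 13: stack=$ <S>  input=v $  — expand <S> → <H> v <S>
step 14: stack=$ <S> v <H>  input=v $  — expand <H> → ε
step 15: stack=$ <S> v  input=v $  — match v
step 16: stack=$ <S>  input=$  — expand <S> → ε
Accept reached after 16 steps.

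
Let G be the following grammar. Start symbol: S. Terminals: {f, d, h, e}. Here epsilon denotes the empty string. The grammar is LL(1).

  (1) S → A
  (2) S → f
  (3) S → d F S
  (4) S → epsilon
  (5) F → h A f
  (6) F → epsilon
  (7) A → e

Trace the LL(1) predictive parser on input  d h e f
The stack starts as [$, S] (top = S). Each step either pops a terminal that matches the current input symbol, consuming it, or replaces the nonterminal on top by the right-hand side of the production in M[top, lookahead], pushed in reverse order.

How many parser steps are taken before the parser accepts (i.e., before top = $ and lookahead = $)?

8

     Stack      Input      Action
  1  $ S        d h e f $  expand S → d F S
  2  $ S F d    d h e f $  match d
  3  $ S F      h e f $    expand F → h A f
  4  $ S f A h  h e f $    match h
  5  $ S f A    e f $      expand A → e
  6  $ S f e    e f $      match e
  7  $ S f      f $        match f
  8  $ S        $          expand S → epsilon
Accept reached after 8 steps.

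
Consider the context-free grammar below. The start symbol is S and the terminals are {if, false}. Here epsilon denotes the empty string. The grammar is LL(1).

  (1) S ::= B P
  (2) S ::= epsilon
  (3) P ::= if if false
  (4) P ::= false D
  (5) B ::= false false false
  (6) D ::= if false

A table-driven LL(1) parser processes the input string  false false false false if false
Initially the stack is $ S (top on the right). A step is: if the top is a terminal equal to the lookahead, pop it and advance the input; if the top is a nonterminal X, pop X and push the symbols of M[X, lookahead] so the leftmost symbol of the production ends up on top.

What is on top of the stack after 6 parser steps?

     Stack                  Input                               Action
  1  $ S                    false false false false if false $  expand S ::= B P
  2  $ P B                  false false false false if false $  expand B ::= false false false
  3  $ P false false false  false false false false if false $  match false
  4  $ P false false        false false false if false $        match false
  5  $ P false              false false if false $              match false
  6  $ P                    false if false $                    expand P ::= false D
Stack after step 6: $ D false (top = false).

false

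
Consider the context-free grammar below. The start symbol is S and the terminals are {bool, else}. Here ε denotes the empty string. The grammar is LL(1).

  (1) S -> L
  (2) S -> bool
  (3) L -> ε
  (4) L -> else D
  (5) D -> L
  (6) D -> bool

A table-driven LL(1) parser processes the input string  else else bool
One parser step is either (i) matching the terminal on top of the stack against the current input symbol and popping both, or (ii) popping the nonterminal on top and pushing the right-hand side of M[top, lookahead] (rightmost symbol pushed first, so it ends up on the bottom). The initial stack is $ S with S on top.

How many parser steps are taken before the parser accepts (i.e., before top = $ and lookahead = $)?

     Stack     Input             Action
  1  $ S       else else bool $  expand S -> L
  2  $ L       else else bool $  expand L -> else D
  3  $ D else  else else bool $  match else
  4  $ D       else bool $       expand D -> L
  5  $ L       else bool $       expand L -> else D
  6  $ D else  else bool $       match else
  7  $ D       bool $            expand D -> bool
  8  $ bool    bool $            match bool
Accept reached after 8 steps.

8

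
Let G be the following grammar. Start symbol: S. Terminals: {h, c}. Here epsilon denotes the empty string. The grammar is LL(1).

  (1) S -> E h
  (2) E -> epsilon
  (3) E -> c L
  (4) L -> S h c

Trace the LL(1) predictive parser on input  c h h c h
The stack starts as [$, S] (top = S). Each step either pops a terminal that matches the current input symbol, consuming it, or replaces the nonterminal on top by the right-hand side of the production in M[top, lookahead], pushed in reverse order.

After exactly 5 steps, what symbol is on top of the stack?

step 1: stack=$ S  input=c h h c h $  — expand S -> E h
step 2: stack=$ h E  input=c h h c h $  — expand E -> c L
step 3: stack=$ h L c  input=c h h c h $  — match c
step 4: stack=$ h L  input=h h c h $  — expand L -> S h c
step 5: stack=$ h c h S  input=h h c h $  — expand S -> E h
Stack after step 5: $ h c h h E (top = E).

E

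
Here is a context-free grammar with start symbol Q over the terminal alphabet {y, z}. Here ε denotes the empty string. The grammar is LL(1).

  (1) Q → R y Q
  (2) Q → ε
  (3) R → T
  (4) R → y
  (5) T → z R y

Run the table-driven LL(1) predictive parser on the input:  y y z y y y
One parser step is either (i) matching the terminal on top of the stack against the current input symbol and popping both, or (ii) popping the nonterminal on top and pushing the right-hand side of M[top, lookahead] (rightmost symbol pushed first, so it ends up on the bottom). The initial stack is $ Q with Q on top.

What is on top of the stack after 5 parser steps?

R

step 1: stack=$ Q  input=y y z y y y $  — expand Q → R y Q
step 2: stack=$ Q y R  input=y y z y y y $  — expand R → y
step 3: stack=$ Q y y  input=y y z y y y $  — match y
step 4: stack=$ Q y  input=y z y y y $  — match y
step 5: stack=$ Q  input=z y y y $  — expand Q → R y Q
Stack after step 5: $ Q y R (top = R).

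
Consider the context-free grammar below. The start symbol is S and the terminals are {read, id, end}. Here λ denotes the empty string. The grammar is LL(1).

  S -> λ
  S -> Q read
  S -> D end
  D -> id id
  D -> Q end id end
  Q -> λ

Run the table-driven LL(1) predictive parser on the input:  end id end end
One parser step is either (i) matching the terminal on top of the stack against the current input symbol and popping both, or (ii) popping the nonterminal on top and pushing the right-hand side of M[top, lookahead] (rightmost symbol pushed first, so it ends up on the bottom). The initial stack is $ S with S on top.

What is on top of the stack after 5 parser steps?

step 1: stack=$ S  input=end id end end $  — expand S -> D end
step 2: stack=$ end D  input=end id end end $  — expand D -> Q end id end
step 3: stack=$ end end id end Q  input=end id end end $  — expand Q -> λ
step 4: stack=$ end end id end  input=end id end end $  — match end
step 5: stack=$ end end id  input=id end end $  — match id
Stack after step 5: $ end end (top = end).

end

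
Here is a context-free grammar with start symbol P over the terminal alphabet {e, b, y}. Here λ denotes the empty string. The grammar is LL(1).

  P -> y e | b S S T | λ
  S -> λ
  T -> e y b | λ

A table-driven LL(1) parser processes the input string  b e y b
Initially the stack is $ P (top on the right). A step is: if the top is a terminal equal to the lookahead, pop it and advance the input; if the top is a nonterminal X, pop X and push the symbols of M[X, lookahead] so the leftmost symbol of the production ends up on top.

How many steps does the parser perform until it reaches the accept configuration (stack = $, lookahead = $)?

step 1: stack=$ P  input=b e y b $  — expand P -> b S S T
step 2: stack=$ T S S b  input=b e y b $  — match b
step 3: stack=$ T S S  input=e y b $  — expand S -> λ
step 4: stack=$ T S  input=e y b $  — expand S -> λ
step 5: stack=$ T  input=e y b $  — expand T -> e y b
step 6: stack=$ b y e  input=e y b $  — match e
step 7: stack=$ b y  input=y b $  — match y
step 8: stack=$ b  input=b $  — match b
Accept reached after 8 steps.

8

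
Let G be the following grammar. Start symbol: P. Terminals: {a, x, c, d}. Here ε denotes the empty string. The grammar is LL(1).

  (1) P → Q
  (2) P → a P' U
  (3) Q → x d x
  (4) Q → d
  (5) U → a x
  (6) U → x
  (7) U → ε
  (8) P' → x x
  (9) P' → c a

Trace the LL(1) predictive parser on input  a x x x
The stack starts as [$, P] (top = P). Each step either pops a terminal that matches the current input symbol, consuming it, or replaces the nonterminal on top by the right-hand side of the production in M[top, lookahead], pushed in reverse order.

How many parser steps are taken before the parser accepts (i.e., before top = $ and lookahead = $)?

7

     Stack     Input      Action
  1  $ P       a x x x $  expand P → a P' U
  2  $ U P' a  a x x x $  match a
  3  $ U P'    x x x $    expand P' → x x
  4  $ U x x   x x x $    match x
  5  $ U x     x x $      match x
  6  $ U       x $        expand U → x
  7  $ x       x $        match x
Accept reached after 7 steps.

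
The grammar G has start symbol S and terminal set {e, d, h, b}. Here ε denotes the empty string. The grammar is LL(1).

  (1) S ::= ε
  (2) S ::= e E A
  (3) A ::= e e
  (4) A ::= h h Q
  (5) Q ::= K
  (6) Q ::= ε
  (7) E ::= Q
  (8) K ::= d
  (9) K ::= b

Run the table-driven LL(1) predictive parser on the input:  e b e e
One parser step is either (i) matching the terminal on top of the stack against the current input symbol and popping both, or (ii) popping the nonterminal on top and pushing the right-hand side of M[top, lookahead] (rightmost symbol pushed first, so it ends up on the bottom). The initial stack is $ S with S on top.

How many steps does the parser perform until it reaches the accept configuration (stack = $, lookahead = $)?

9

     Stack    Input      Action
  1  $ S      e b e e $  expand S ::= e E A
  2  $ A E e  e b e e $  match e
  3  $ A E    b e e $    expand E ::= Q
  4  $ A Q    b e e $    expand Q ::= K
  5  $ A K    b e e $    expand K ::= b
  6  $ A b    b e e $    match b
  7  $ A      e e $      expand A ::= e e
  8  $ e e    e e $      match e
  9  $ e      e $        match e
Accept reached after 9 steps.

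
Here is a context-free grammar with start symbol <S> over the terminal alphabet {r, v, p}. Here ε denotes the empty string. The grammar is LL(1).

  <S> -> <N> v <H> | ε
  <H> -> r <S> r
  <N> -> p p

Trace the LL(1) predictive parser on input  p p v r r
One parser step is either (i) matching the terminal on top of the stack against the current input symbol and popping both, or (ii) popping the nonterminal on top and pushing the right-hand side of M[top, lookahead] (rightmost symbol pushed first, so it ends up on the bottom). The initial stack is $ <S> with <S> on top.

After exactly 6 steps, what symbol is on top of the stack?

r

step 1: stack=$ <S>  input=p p v r r $  — expand <S> -> <N> v <H>
step 2: stack=$ <H> v <N>  input=p p v r r $  — expand <N> -> p p
step 3: stack=$ <H> v p p  input=p p v r r $  — match p
step 4: stack=$ <H> v p  input=p v r r $  — match p
step 5: stack=$ <H> v  input=v r r $  — match v
step 6: stack=$ <H>  input=r r $  — expand <H> -> r <S> r
Stack after step 6: $ r <S> r (top = r).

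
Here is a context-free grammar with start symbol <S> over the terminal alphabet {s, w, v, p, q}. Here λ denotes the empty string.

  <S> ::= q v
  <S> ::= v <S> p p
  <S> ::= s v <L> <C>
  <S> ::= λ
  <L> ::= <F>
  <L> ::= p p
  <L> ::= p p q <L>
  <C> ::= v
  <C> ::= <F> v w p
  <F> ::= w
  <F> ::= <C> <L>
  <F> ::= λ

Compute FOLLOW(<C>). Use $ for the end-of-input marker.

{$, p, v, w}

FIRST(<S>) = {λ, q, s, v}
FIRST(<L>) = {λ, p, v, w}  (via <F>)
FIRST(<C>) = {v, w}  (via <F> v w p)
FIRST(<F>) = {λ, v, w}  (via <C> <L>)
FOLLOW(<S>) includes $ since <S> is the start symbol.
FOLLOW(<S>): in <S>::=v <S> p p, <S> is followed by p p with FIRST {p}. Thus FOLLOW(<S>) = {$, p}.
FOLLOW(<L>): in <S>::=s v <L> <C>, <L> is followed by <C> with FIRST {v, w}; in <L>::=p p q <L>, the suffix after <L> is empty (adds nothing new); in <F>::=<C> <L>, the suffix after <L> is empty, so FOLLOW(<L>) ⊇ FOLLOW(<F>) = {v, w}. Thus FOLLOW(<L>) = {v, w}.
FOLLOW(<F>): in <L>::=<F>, the suffix after <F> is empty, so FOLLOW(<F>) ⊇ FOLLOW(<L>) = {v, w}; in <C>::=<F> v w p, <F> is followed by v w p with FIRST {v}. Thus FOLLOW(<F>) = {v, w}.
FOLLOW(<C>): in <S>::=s v <L> <C>, the suffix after <C> is empty, so FOLLOW(<C>) ⊇ FOLLOW(<S>) = {$, p}; in <F>::=<C> <L>, <C> is followed by <L> with FIRST {λ, p, v, w}; in <F>::=<C> <L>, the suffix after <C> is nullable, so FOLLOW(<C>) ⊇ FOLLOW(<F>) = {v, w}. Thus FOLLOW(<C>) = {$, p, v, w}.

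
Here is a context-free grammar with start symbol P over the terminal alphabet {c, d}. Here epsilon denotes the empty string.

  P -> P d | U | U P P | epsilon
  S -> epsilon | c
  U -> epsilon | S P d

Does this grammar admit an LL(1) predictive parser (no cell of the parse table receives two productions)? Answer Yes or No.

No

FIRST(P) = {epsilon, c, d}
FIRST(S) = {epsilon, c}
FIRST(U) = {epsilon, c, d}
FOLLOW(P) = {$, c, d}
FOLLOW(S) = {c, d}
FOLLOW(U) = {$, c, d}
Cell M[P, $] receives both P -> U and P -> U P P and P -> epsilon — the grammar is not LL(1).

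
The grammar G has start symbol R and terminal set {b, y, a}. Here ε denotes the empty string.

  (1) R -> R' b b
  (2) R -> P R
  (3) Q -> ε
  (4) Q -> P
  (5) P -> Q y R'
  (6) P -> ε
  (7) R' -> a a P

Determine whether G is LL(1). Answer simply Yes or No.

No

FIRST(R) = {a, y}
FIRST(Q) = {ε, y}
FIRST(P) = {ε, y}
FIRST(R') = {a}
FOLLOW(R) = {$}
FOLLOW(Q) = {y}
FOLLOW(P) = {a, b, y}
FOLLOW(R') = {a, b, y}
Cell M[P, y] receives both P -> Q y R' and P -> ε — the grammar is not LL(1).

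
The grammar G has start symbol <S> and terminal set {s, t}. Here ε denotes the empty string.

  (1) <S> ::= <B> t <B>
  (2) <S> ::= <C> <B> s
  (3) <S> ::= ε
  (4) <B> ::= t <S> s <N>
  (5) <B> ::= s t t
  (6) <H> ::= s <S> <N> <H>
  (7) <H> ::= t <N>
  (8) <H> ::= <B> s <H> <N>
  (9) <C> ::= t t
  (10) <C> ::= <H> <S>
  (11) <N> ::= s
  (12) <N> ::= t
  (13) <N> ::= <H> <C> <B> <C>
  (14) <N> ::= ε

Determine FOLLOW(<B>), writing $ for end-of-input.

FIRST(<B>) = {s, t}
FIRST(<H>) = {s, t}  (via <B> s <H> <N>)
FIRST(<C>) = {s, t}  (via <H> <S>)
FIRST(<N>) = {ε, s, t}  (via <H> <C> <B> <C>)
FIRST(<S>) = {ε, s, t}  (via <B> t <B>, <C> <B> s)
FOLLOW(<S>) includes $ since <S> is the start symbol.
FOLLOW(<S>): in <B>::=t <S> s <N>, <S> is followed by s <N> with FIRST {s}; in <H>::=s <S> <N> <H>, <S> is followed by <N> <H> with FIRST {s, t}; in <C>::=<H> <S>, the suffix after <S> is empty, so FOLLOW(<S>) ⊇ FOLLOW(<C>) = {$, s, t}. Thus FOLLOW(<S>) = {$, s, t}.
FOLLOW(<B>): in <S>::=<B> t <B> (occurrence 1), <B> is followed by t <B> with FIRST {t}; in <S>::=<B> t <B> (occurrence 2), the suffix after <B> is empty, so FOLLOW(<B>) ⊇ FOLLOW(<S>) = {$, s, t}; in <S>::=<C> <B> s, <B> is followed by s with FIRST {s}; in <H>::=<B> s <H> <N>, <B> is followed by s <H> <N> with FIRST {s}; in <N>::=<H> <C> <B> <C>, <B> is followed by <C> with FIRST {s, t}. Thus FOLLOW(<B>) = {$, s, t}.
FOLLOW(<H>): in <H>::=s <S> <N> <H>, the suffix after <H> is empty (adds nothing new); in <H>::=<B> s <H> <N>, <H> is followed by <N> with FIRST {ε, s, t}; in <H>::=<B> s <H> <N>, the suffix after <H> is nullable (adds nothing new); in <C>::=<H> <S>, <H> is followed by <S> with FIRST {ε, s, t}; in <C>::=<H> <S>, the suffix after <H> is nullable, so FOLLOW(<H>) ⊇ FOLLOW(<C>) = {$, s, t}; in <N>::=<H> <C> <B> <C>, <H> is followed by <C> <B> <C> with FIRST {s, t}. Thus FOLLOW(<H>) = {$, s, t}.
FOLLOW(<N>): in <B>::=t <S> s <N>, the suffix after <N> is empty, so FOLLOW(<N>) ⊇ FOLLOW(<B>) = {$, s, t}; in <H>::=s <S> <N> <H>, <N> is followed by <H> with FIRST {s, t}; in <H>::=t <N>, the suffix after <N> is empty, so FOLLOW(<N>) ⊇ FOLLOW(<H>) = {$, s, t}; in <H>::=<B> s <H> <N>, the suffix after <N> is empty, so FOLLOW(<N>) ⊇ FOLLOW(<H>) = {$, s, t}. Thus FOLLOW(<N>) = {$, s, t}.
FOLLOW(<C>): in <S>::=<C> <B> s, <C> is followed by <B> s with FIRST {s, t}; in <N>::=<H> <C> <B> <C> (occurrence 1), <C> is followed by <B> <C> with FIRST {s, t}; in <N>::=<H> <C> <B> <C> (occurrence 2), the suffix after <C> is empty, so FOLLOW(<C>) ⊇ FOLLOW(<N>) = {$, s, t}. Thus FOLLOW(<C>) = {$, s, t}.

{$, s, t}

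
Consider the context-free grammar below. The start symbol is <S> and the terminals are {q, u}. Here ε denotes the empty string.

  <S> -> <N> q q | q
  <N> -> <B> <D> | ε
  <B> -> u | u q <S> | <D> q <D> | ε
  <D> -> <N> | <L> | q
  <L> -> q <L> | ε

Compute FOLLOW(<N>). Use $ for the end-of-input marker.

FIRST(<L>): from <L>->q <L> we get {q}; from <L>->ε we get {ε}. So FIRST(<L>) = {ε, q}.
FIRST(<S>): from <S>-><N> q q we get {q, u}; from <S>->q we get {q}. So FIRST(<S>) = {q, u}.
FIRST(<N>): from <N>-><B> <D> we get {ε, q, u}; from <N>->ε we get {ε}. So FIRST(<N>) = {ε, q, u}.
FIRST(<D>): from <D>-><N> we get {ε, q, u}; from <D>-><L> we get {ε, q}; from <D>->q we get {q}. So FIRST(<D>) = {ε, q, u}.
FIRST(<B>): from <B>->u we get {u}; from <B>->u q <S> we get {u}; from <B>-><D> q <D> we get {q, u}; from <B>->ε we get {ε}. So FIRST(<B>) = {ε, q, u}.
FOLLOW(<S>) includes $ since <S> is the start symbol.
FOLLOW(<S>): in <B>->u q <S>, the suffix after <S> is empty, so FOLLOW(<S>) ⊇ FOLLOW(<B>) = {q, u}. Thus FOLLOW(<S>) = {$, q, u}.
FOLLOW(<N>): in <S>-><N> q q, <N> is followed by q q with FIRST {q}; in <D>-><N>, the suffix after <N> is empty, so FOLLOW(<N>) ⊇ FOLLOW(<D>) = {q, u}. Thus FOLLOW(<N>) = {q, u}.
FOLLOW(<B>): in <N>-><B> <D>, <B> is followed by <D> with FIRST {ε, q, u}; in <N>-><B> <D>, the suffix after <B> is nullable, so FOLLOW(<B>) ⊇ FOLLOW(<N>) = {q, u}. Thus FOLLOW(<B>) = {q, u}.
FOLLOW(<D>): in <N>-><B> <D>, the suffix after <D> is empty, so FOLLOW(<D>) ⊇ FOLLOW(<N>) = {q, u}; in <B>-><D> q <D> (occurrence 1), <D> is followed by q <D> with FIRST {q}; in <B>-><D> q <D> (occurrence 2), the suffix after <D> is empty, so FOLLOW(<D>) ⊇ FOLLOW(<B>) = {q, u}. Thus FOLLOW(<D>) = {q, u}.
FOLLOW(<L>): in <D>-><L>, the suffix after <L> is empty, so FOLLOW(<L>) ⊇ FOLLOW(<D>) = {q, u}; in <L>->q <L>, the suffix after <L> is empty (adds nothing new). Thus FOLLOW(<L>) = {q, u}.

{q, u}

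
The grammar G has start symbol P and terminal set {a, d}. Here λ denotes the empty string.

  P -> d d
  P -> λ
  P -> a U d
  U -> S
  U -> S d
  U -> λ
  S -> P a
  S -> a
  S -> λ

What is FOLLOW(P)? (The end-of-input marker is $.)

{$, a}

FIRST(P) = {λ, a, d}
FIRST(S) = {λ, a, d}  (via P a)
FIRST(U) = {λ, a, d}  (via S, S d)
FOLLOW(P) includes $ since P is the start symbol.
FOLLOW(P): in S->P a, P is followed by a with FIRST {a}. Thus FOLLOW(P) = {$, a}.
FOLLOW(U): in P->a U d, U is followed by d with FIRST {d}. Thus FOLLOW(U) = {d}.
FOLLOW(S): in U->S, the suffix after S is empty, so FOLLOW(S) ⊇ FOLLOW(U) = {d}; in U->S d, S is followed by d with FIRST {d}. Thus FOLLOW(S) = {d}.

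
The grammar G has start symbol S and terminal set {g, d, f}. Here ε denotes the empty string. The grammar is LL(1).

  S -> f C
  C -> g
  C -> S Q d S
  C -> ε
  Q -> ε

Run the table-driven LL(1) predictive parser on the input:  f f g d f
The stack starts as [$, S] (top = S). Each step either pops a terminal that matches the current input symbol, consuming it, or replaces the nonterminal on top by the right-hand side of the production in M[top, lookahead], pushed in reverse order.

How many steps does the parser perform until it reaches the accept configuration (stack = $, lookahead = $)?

12

step 1: stack=$ S  input=f f g d f $  — expand S -> f C
step 2: stack=$ C f  input=f f g d f $  — match f
step 3: stack=$ C  input=f g d f $  — expand C -> S Q d S
step 4: stack=$ S d Q S  input=f g d f $  — expand S -> f C
step 5: stack=$ S d Q C f  input=f g d f $  — match f
step 6: stack=$ S d Q C  input=g d f $  — expand C -> g
step 7: stack=$ S d Q g  input=g d f $  — match g
step 8: stack=$ S d Q  input=d f $  — expand Q -> ε
step 9: stack=$ S d  input=d f $  — match d
step 10: stack=$ S  input=f $  — expand S -> f C
step 11: stack=$ C f  input=f $  — match f
step 12: stack=$ C  input=$  — expand C -> ε
Accept reached after 12 steps.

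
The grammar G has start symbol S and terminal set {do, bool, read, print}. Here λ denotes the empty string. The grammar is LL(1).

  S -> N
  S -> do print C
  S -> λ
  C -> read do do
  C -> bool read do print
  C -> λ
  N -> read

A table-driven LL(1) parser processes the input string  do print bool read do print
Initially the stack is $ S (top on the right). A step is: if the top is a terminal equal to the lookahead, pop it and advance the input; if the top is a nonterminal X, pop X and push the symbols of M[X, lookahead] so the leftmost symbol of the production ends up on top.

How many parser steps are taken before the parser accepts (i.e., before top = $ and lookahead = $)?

     Stack                 Input                          Action
  1  $ S                   do print bool read do print $  expand S -> do print C
  2  $ C print do          do print bool read do print $  match do
  3  $ C print             print bool read do print $     match print
  4  $ C                   bool read do print $           expand C -> bool read do print
  5  $ print do read bool  bool read do print $           match bool
  6  $ print do read       read do print $                match read
  7  $ print do            do print $                     match do
  8  $ print               print $                        match print
Accept reached after 8 steps.

8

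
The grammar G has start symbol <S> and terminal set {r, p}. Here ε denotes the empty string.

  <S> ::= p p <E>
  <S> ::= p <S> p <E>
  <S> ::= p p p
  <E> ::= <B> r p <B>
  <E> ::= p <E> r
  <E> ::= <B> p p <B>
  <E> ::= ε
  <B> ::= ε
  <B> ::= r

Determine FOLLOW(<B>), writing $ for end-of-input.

FIRST(<S>) = {p}
FIRST(<B>) = {ε, r}
FIRST(<E>) = {ε, p, r}  (via <B> r p <B>, <B> p p <B>)
FOLLOW(<S>) includes $ since <S> is the start symbol.
FOLLOW(<S>): in <S>::=p <S> p <E>, <S> is followed by p <E> with FIRST {p}. Thus FOLLOW(<S>) = {$, p}.
FOLLOW(<E>): in <S>::=p p <E>, the suffix after <E> is empty, so FOLLOW(<E>) ⊇ FOLLOW(<S>) = {$, p}; in <S>::=p <S> p <E>, the suffix after <E> is empty, so FOLLOW(<E>) ⊇ FOLLOW(<S>) = {$, p}; in <E>::=p <E> r, <E> is followed by r with FIRST {r}. Thus FOLLOW(<E>) = {$, p, r}.
FOLLOW(<B>): in <E>::=<B> r p <B> (occurrence 1), <B> is followed by r p <B> with FIRST {r}; in <E>::=<B> r p <B> (occurrence 2), the suffix after <B> is empty, so FOLLOW(<B>) ⊇ FOLLOW(<E>) = {$, p, r}; in <E>::=<B> p p <B> (occurrence 1), <B> is followed by p p <B> with FIRST {p}; in <E>::=<B> p p <B> (occurrence 2), the suffix after <B> is empty, so FOLLOW(<B>) ⊇ FOLLOW(<E>) = {$, p, r}. Thus FOLLOW(<B>) = {$, p, r}.

{$, p, r}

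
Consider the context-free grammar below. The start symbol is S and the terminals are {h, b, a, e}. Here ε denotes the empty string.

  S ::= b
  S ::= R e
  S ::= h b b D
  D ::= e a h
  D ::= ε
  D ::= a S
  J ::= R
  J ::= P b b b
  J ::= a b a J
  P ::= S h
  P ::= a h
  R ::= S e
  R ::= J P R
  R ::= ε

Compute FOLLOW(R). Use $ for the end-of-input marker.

{a, b, e, h}

FIRST(D) = {ε, a, e}
FIRST(S) = {a, b, e, h}  (via R e)
FIRST(P) = {a, b, e, h}  (via S h)
FIRST(J) = {ε, a, b, e, h}  (via R, P b b b)
FIRST(R) = {ε, a, b, e, h}  (via S e, J P R)
FOLLOW(S) includes $ since S is the start symbol.
FOLLOW(J): in J::=a b a J, the suffix after J is empty (adds nothing new); in R::=J P R, J is followed by P R with FIRST {a, b, e, h}. Thus FOLLOW(J) = {a, b, e, h}.
FOLLOW(R): in S::=R e, R is followed by e with FIRST {e}; in J::=R, the suffix after R is empty, so FOLLOW(R) ⊇ FOLLOW(J) = {a, b, e, h}; in R::=J P R, the suffix after R is empty (adds nothing new). Thus FOLLOW(R) = {a, b, e, h}.
FOLLOW(P): in J::=P b b b, P is followed by b b b with FIRST {b}; in R::=J P R, P is followed by R with FIRST {ε, a, b, e, h}; in R::=J P R, the suffix after P is nullable, so FOLLOW(P) ⊇ FOLLOW(R) = {a, b, e, h}. Thus FOLLOW(P) = {a, b, e, h}.
FOLLOW(S): in D::=a S, the suffix after S is empty, so FOLLOW(S) ⊇ FOLLOW(D) = {$, e, h}; in P::=S h, S is followed by h with FIRST {h}; in R::=S e, S is followed by e with FIRST {e}. Thus FOLLOW(S) = {$, e, h}.
FOLLOW(D): in S::=h b b D, the suffix after D is empty, so FOLLOW(D) ⊇ FOLLOW(S) = {$, e, h}. Thus FOLLOW(D) = {$, e, h}.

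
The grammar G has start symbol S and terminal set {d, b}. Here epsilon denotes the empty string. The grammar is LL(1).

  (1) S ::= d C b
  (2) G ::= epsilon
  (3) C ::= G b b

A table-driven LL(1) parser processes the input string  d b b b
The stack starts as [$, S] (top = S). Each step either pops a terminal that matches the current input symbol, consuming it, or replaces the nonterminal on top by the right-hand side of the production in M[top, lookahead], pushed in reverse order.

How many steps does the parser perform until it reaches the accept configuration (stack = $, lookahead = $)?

7

     Stack      Input      Action
  1  $ S        d b b b $  expand S ::= d C b
  2  $ b C d    d b b b $  match d
  3  $ b C      b b b $    expand C ::= G b b
  4  $ b b b G  b b b $    expand G ::= epsilon
  5  $ b b b    b b b $    match b
  6  $ b b      b b $      match b
  7  $ b        b $        match b
Accept reached after 7 steps.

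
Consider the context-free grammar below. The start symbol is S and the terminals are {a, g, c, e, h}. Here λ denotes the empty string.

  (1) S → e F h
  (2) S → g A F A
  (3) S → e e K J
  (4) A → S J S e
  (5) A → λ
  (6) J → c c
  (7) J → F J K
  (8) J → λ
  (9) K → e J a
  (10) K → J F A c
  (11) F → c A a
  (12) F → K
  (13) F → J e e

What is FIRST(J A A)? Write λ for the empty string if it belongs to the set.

FIRST(S) = {e, g}
FIRST(A) = {λ, e, g}  (via S J S e)
FIRST(J) = {λ, c, e}  (via F J K)
FIRST(K) = {c, e}  (via J F A c)
FIRST(F) = {c, e}  (via K, J e e)
FIRST(J A A): take FIRST of each symbol in turn, carrying on past any symbol whose FIRST contains λ; result {λ, c, e, g}.

{λ, c, e, g}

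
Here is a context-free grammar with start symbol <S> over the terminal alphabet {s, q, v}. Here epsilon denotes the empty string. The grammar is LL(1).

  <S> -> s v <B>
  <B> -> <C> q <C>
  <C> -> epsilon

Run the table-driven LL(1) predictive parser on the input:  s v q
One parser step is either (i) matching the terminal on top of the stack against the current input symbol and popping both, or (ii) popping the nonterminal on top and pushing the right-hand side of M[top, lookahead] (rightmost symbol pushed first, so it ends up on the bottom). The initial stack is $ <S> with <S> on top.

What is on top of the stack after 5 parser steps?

q

     Stack        Input    Action
  1  $ <S>        s v q $  expand <S> -> s v <B>
  2  $ <B> v s    s v q $  match s
  3  $ <B> v      v q $    match v
  4  $ <B>        q $      expand <B> -> <C> q <C>
  5  $ <C> q <C>  q $      expand <C> -> epsilon
Stack after step 5: $ <C> q (top = q).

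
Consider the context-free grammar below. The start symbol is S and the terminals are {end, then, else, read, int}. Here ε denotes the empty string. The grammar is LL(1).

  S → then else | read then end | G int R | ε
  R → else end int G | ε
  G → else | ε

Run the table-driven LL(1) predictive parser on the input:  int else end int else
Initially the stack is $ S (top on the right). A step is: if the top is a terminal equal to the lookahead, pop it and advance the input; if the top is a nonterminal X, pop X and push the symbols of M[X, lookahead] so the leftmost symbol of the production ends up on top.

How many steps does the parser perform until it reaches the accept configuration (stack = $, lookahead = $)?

step 1: stack=$ S  input=int else end int else $  — expand S → G int R
step 2: stack=$ R int G  input=int else end int else $  — expand G → ε
step 3: stack=$ R int  input=int else end int else $  — match int
step 4: stack=$ R  input=else end int else $  — expand R → else end int G
step 5: stack=$ G int end else  input=else end int else $  — match else
step 6: stack=$ G int end  input=end int else $  — match end
step 7: stack=$ G int  input=int else $  — match int
step 8: stack=$ G  input=else $  — expand G → else
step 9: stack=$ else  input=else $  — match else
Accept reached after 9 steps.

9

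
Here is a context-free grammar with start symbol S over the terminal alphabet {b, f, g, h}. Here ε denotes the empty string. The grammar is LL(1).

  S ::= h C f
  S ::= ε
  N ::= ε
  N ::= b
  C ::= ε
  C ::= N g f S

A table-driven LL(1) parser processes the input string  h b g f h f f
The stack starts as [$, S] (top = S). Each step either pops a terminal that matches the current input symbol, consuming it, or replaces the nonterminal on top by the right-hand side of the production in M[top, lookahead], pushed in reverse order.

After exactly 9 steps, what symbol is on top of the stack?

C

     Stack        Input            Action
  1  $ S          h b g f h f f $  expand S ::= h C f
  2  $ f C h      h b g f h f f $  match h
  3  $ f C        b g f h f f $    expand C ::= N g f S
  4  $ f S f g N  b g f h f f $    expand N ::= b
  5  $ f S f g b  b g f h f f $    match b
  6  $ f S f g    g f h f f $      match g
  7  $ f S f      f h f f $        match f
  8  $ f S        h f f $          expand S ::= h C f
  9  $ f f C h    h f f $          match h
Stack after step 9: $ f f C (top = C).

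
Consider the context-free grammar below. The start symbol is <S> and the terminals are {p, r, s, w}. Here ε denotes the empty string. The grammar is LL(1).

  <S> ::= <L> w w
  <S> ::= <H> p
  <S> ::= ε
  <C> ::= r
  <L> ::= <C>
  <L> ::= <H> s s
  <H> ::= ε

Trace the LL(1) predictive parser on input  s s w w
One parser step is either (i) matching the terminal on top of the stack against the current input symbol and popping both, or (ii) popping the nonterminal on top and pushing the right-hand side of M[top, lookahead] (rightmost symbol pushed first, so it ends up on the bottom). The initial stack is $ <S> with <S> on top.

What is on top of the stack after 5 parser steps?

     Stack          Input      Action
  1  $ <S>          s s w w $  expand <S> ::= <L> w w
  2  $ w w <L>      s s w w $  expand <L> ::= <H> s s
  3  $ w w s s <H>  s s w w $  expand <H> ::= ε
  4  $ w w s s      s s w w $  match s
  5  $ w w s        s w w $    match s
Stack after step 5: $ w w (top = w).

w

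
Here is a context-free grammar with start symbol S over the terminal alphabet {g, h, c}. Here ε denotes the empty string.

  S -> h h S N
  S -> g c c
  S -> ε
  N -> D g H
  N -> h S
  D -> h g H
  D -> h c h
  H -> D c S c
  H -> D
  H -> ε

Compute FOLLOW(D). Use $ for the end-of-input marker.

{$, c, g, h}

FIRST(S): from S->h h S N we get {h}; from S->g c c we get {g}; from S->ε we get {ε}. So FIRST(S) = {ε, g, h}.
FIRST(D): from D->h g H we get {h}; from D->h c h we get {h}. So FIRST(D) = {h}.
FIRST(N): from N->D g H we get {h}; from N->h S we get {h}. So FIRST(N) = {h}.
FIRST(H): from H->D c S c we get {h}; from H->D we get {h}; from H->ε we get {ε}. So FIRST(H) = {ε, h}.
FOLLOW(S) includes $ since S is the start symbol.
FOLLOW(S): in S->h h S N, S is followed by N with FIRST {h}; in N->h S, the suffix after S is empty, so FOLLOW(S) ⊇ FOLLOW(N) = {$, c, h}; in H->D c S c, S is followed by c with FIRST {c}. Thus FOLLOW(S) = {$, c, h}.
FOLLOW(N): in S->h h S N, the suffix after N is empty, so FOLLOW(N) ⊇ FOLLOW(S) = {$, c, h}. Thus FOLLOW(N) = {$, c, h}.
FOLLOW(D): in N->D g H, D is followed by g H with FIRST {g}; in H->D c S c, D is followed by c S c with FIRST {c}; in H->D, the suffix after D is empty, so FOLLOW(D) ⊇ FOLLOW(H) = {$, c, g, h}. Thus FOLLOW(D) = {$, c, g, h}.
FOLLOW(H): in N->D g H, the suffix after H is empty, so FOLLOW(H) ⊇ FOLLOW(N) = {$, c, h}; in D->h g H, the suffix after H is empty, so FOLLOW(H) ⊇ FOLLOW(D) = {$, c, g, h}. Thus FOLLOW(H) = {$, c, g, h}.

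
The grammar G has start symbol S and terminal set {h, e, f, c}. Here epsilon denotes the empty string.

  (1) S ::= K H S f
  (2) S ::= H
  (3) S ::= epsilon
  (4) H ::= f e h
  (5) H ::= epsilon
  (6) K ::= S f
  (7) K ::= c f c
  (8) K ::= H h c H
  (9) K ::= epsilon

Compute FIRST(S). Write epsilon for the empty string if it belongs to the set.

{epsilon, c, f, h}

FIRST(H) = {epsilon, f}
FIRST(S) = {epsilon, c, f, h}  (via K H S f, H)
FIRST(K) = {epsilon, c, f, h}  (via S f, H h c H)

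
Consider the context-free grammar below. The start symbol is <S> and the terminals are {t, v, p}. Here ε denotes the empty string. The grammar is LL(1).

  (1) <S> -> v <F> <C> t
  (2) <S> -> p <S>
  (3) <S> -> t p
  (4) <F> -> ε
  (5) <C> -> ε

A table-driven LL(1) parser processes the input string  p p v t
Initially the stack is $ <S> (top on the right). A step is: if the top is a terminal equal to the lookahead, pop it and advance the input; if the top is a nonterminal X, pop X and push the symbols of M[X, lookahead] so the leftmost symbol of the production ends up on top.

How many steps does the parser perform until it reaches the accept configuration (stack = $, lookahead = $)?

9

     Stack          Input      Action
  1  $ <S>          p p v t $  expand <S> -> p <S>
  2  $ <S> p        p p v t $  match p
  3  $ <S>          p v t $    expand <S> -> p <S>
  4  $ <S> p        p v t $    match p
  5  $ <S>          v t $      expand <S> -> v <F> <C> t
  6  $ t <C> <F> v  v t $      match v
  7  $ t <C> <F>    t $        expand <F> -> ε
  8  $ t <C>        t $        expand <C> -> ε
  9  $ t            t $        match t
Accept reached after 9 steps.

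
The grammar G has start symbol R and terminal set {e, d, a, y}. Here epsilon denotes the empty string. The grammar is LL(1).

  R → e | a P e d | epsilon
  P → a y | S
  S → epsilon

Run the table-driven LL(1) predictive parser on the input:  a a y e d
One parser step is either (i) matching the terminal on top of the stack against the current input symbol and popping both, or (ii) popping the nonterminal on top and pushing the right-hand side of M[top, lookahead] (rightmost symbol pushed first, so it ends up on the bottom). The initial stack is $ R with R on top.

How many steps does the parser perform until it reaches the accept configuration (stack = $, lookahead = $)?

7

step 1: stack=$ R  input=a a y e d $  — expand R → a P e d
step 2: stack=$ d e P a  input=a a y e d $  — match a
step 3: stack=$ d e P  input=a y e d $  — expand P → a y
step 4: stack=$ d e y a  input=a y e d $  — match a
step 5: stack=$ d e y  input=y e d $  — match y
step 6: stack=$ d e  input=e d $  — match e
step 7: stack=$ d  input=d $  — match d
Accept reached after 7 steps.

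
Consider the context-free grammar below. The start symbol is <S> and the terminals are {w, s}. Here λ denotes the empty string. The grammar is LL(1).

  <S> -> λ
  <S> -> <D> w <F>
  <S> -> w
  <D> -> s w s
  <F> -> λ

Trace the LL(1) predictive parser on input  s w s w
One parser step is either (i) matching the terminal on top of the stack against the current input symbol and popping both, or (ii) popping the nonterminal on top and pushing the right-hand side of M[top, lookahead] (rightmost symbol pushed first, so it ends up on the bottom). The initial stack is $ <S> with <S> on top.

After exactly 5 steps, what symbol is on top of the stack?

w

step 1: stack=$ <S>  input=s w s w $  — expand <S> -> <D> w <F>
step 2: stack=$ <F> w <D>  input=s w s w $  — expand <D> -> s w s
step 3: stack=$ <F> w s w s  input=s w s w $  — match s
step 4: stack=$ <F> w s w  input=w s w $  — match w
step 5: stack=$ <F> w s  input=s w $  — match s
Stack after step 5: $ <F> w (top = w).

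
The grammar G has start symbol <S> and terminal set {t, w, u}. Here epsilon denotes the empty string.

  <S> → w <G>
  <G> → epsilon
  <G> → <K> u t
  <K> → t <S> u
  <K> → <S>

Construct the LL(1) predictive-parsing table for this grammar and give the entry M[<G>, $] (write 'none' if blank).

<G> → epsilon

FIRST(<S>) = {w}
FIRST(<K>) = {t, w}  (via <S>)
FIRST(<G>) = {epsilon, t, w}  (via <K> u t)
FOLLOW(<S>) includes $ since <S> is the start symbol.
FOLLOW(<S>): in <K>→t <S> u, <S> is followed by u with FIRST {u}; in <K>→<S>, the suffix after <S> is empty, so FOLLOW(<S>) ⊇ FOLLOW(<K>) = {u}. Thus FOLLOW(<S>) = {$, u}.
FOLLOW(<G>): in <S>→w <G>, the suffix after <G> is empty, so FOLLOW(<G>) ⊇ FOLLOW(<S>) = {$, u}. Thus FOLLOW(<G>) = {$, u}.
For <G> → epsilon: FIRST(epsilon) = {epsilon}, so it goes in M[<G>, t] for t ∈ {}; since epsilon ∈ FIRST, also for every t ∈ FOLLOW(<G>) = {$, u}.
For <G> → <K> u t: FIRST(<K> u t) = {t, w}, so it goes in M[<G>, t] for t ∈ {t, w}.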